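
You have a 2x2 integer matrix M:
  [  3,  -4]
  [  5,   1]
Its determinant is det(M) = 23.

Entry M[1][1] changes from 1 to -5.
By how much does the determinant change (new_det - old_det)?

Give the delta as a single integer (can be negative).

Answer: -18

Derivation:
Cofactor C_11 = 3
Entry delta = -5 - 1 = -6
Det delta = entry_delta * cofactor = -6 * 3 = -18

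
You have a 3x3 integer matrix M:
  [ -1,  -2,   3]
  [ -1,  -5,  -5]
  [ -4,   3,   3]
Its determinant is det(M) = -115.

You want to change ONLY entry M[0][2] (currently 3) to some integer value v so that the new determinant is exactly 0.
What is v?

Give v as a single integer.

Answer: -2

Derivation:
det is linear in entry M[0][2]: det = old_det + (v - 3) * C_02
Cofactor C_02 = -23
Want det = 0: -115 + (v - 3) * -23 = 0
  (v - 3) = 115 / -23 = -5
  v = 3 + (-5) = -2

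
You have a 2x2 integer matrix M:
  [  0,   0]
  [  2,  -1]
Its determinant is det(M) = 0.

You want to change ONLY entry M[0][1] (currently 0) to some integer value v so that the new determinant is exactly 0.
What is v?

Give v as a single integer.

det is linear in entry M[0][1]: det = old_det + (v - 0) * C_01
Cofactor C_01 = -2
Want det = 0: 0 + (v - 0) * -2 = 0
  (v - 0) = 0 / -2 = 0
  v = 0 + (0) = 0

Answer: 0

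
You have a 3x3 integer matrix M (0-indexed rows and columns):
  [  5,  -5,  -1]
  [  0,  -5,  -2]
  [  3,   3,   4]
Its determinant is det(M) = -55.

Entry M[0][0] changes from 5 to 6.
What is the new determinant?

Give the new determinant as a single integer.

Answer: -69

Derivation:
det is linear in row 0: changing M[0][0] by delta changes det by delta * cofactor(0,0).
Cofactor C_00 = (-1)^(0+0) * minor(0,0) = -14
Entry delta = 6 - 5 = 1
Det delta = 1 * -14 = -14
New det = -55 + -14 = -69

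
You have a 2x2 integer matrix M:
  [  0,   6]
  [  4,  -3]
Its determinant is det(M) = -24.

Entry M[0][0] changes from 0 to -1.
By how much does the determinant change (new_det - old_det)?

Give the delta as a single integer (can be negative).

Answer: 3

Derivation:
Cofactor C_00 = -3
Entry delta = -1 - 0 = -1
Det delta = entry_delta * cofactor = -1 * -3 = 3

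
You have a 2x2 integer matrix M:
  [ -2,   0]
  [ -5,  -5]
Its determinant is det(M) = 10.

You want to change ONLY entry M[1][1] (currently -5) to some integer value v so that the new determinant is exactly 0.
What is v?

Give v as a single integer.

Answer: 0

Derivation:
det is linear in entry M[1][1]: det = old_det + (v - -5) * C_11
Cofactor C_11 = -2
Want det = 0: 10 + (v - -5) * -2 = 0
  (v - -5) = -10 / -2 = 5
  v = -5 + (5) = 0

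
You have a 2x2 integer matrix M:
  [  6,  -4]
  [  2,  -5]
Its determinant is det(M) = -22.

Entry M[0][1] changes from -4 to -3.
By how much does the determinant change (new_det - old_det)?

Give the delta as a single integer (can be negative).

Answer: -2

Derivation:
Cofactor C_01 = -2
Entry delta = -3 - -4 = 1
Det delta = entry_delta * cofactor = 1 * -2 = -2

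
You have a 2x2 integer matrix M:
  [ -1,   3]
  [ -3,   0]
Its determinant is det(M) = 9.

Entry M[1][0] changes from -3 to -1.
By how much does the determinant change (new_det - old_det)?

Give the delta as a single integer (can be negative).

Answer: -6

Derivation:
Cofactor C_10 = -3
Entry delta = -1 - -3 = 2
Det delta = entry_delta * cofactor = 2 * -3 = -6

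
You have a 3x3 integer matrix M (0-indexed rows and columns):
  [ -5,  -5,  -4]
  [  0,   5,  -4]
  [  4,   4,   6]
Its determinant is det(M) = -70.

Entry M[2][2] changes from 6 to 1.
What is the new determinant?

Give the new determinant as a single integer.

det is linear in row 2: changing M[2][2] by delta changes det by delta * cofactor(2,2).
Cofactor C_22 = (-1)^(2+2) * minor(2,2) = -25
Entry delta = 1 - 6 = -5
Det delta = -5 * -25 = 125
New det = -70 + 125 = 55

Answer: 55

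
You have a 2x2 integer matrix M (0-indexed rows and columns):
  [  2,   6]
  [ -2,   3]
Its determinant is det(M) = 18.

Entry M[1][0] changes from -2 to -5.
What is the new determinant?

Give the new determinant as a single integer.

Answer: 36

Derivation:
det is linear in row 1: changing M[1][0] by delta changes det by delta * cofactor(1,0).
Cofactor C_10 = (-1)^(1+0) * minor(1,0) = -6
Entry delta = -5 - -2 = -3
Det delta = -3 * -6 = 18
New det = 18 + 18 = 36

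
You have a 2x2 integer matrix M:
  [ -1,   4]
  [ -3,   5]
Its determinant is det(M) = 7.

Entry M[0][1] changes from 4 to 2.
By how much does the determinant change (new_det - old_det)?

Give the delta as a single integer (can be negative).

Cofactor C_01 = 3
Entry delta = 2 - 4 = -2
Det delta = entry_delta * cofactor = -2 * 3 = -6

Answer: -6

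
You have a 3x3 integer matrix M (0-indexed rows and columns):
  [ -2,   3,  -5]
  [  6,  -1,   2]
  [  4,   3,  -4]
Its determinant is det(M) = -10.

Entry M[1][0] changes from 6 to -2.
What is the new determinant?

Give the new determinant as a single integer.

det is linear in row 1: changing M[1][0] by delta changes det by delta * cofactor(1,0).
Cofactor C_10 = (-1)^(1+0) * minor(1,0) = -3
Entry delta = -2 - 6 = -8
Det delta = -8 * -3 = 24
New det = -10 + 24 = 14

Answer: 14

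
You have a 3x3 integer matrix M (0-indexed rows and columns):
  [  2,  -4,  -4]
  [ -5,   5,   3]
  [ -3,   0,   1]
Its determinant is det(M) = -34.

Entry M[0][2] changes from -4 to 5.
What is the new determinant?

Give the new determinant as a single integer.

Answer: 101

Derivation:
det is linear in row 0: changing M[0][2] by delta changes det by delta * cofactor(0,2).
Cofactor C_02 = (-1)^(0+2) * minor(0,2) = 15
Entry delta = 5 - -4 = 9
Det delta = 9 * 15 = 135
New det = -34 + 135 = 101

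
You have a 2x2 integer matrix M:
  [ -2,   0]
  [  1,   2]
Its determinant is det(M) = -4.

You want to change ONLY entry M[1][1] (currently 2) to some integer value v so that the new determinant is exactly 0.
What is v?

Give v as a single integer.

Answer: 0

Derivation:
det is linear in entry M[1][1]: det = old_det + (v - 2) * C_11
Cofactor C_11 = -2
Want det = 0: -4 + (v - 2) * -2 = 0
  (v - 2) = 4 / -2 = -2
  v = 2 + (-2) = 0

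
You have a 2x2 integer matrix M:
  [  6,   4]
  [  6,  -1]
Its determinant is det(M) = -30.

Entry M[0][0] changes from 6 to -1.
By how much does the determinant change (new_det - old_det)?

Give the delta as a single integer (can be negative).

Answer: 7

Derivation:
Cofactor C_00 = -1
Entry delta = -1 - 6 = -7
Det delta = entry_delta * cofactor = -7 * -1 = 7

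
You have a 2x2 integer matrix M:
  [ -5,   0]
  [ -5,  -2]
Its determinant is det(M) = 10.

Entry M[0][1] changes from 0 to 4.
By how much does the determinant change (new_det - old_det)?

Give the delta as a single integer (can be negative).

Answer: 20

Derivation:
Cofactor C_01 = 5
Entry delta = 4 - 0 = 4
Det delta = entry_delta * cofactor = 4 * 5 = 20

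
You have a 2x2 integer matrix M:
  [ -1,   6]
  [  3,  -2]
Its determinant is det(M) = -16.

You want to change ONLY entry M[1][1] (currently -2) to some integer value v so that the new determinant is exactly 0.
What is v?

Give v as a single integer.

det is linear in entry M[1][1]: det = old_det + (v - -2) * C_11
Cofactor C_11 = -1
Want det = 0: -16 + (v - -2) * -1 = 0
  (v - -2) = 16 / -1 = -16
  v = -2 + (-16) = -18

Answer: -18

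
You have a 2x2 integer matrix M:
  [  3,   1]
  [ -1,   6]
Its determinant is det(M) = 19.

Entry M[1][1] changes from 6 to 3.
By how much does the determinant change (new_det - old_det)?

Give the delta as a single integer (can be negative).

Cofactor C_11 = 3
Entry delta = 3 - 6 = -3
Det delta = entry_delta * cofactor = -3 * 3 = -9

Answer: -9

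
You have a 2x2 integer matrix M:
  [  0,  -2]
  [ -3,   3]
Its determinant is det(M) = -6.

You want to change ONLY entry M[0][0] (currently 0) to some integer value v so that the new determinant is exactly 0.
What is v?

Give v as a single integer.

Answer: 2

Derivation:
det is linear in entry M[0][0]: det = old_det + (v - 0) * C_00
Cofactor C_00 = 3
Want det = 0: -6 + (v - 0) * 3 = 0
  (v - 0) = 6 / 3 = 2
  v = 0 + (2) = 2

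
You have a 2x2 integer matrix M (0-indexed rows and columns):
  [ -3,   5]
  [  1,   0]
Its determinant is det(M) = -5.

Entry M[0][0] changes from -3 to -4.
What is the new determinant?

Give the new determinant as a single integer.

det is linear in row 0: changing M[0][0] by delta changes det by delta * cofactor(0,0).
Cofactor C_00 = (-1)^(0+0) * minor(0,0) = 0
Entry delta = -4 - -3 = -1
Det delta = -1 * 0 = 0
New det = -5 + 0 = -5

Answer: -5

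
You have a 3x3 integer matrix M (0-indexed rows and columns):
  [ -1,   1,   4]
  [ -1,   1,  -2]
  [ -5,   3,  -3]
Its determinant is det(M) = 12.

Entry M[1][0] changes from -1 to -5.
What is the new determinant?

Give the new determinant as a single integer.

Answer: -48

Derivation:
det is linear in row 1: changing M[1][0] by delta changes det by delta * cofactor(1,0).
Cofactor C_10 = (-1)^(1+0) * minor(1,0) = 15
Entry delta = -5 - -1 = -4
Det delta = -4 * 15 = -60
New det = 12 + -60 = -48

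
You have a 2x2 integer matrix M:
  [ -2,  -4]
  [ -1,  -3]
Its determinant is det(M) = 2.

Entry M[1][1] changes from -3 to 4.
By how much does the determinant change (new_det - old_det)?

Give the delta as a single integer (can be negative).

Cofactor C_11 = -2
Entry delta = 4 - -3 = 7
Det delta = entry_delta * cofactor = 7 * -2 = -14

Answer: -14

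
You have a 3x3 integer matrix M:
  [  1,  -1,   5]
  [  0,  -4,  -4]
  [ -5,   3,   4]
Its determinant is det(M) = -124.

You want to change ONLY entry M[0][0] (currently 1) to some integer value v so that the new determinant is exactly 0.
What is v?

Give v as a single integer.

Answer: -30

Derivation:
det is linear in entry M[0][0]: det = old_det + (v - 1) * C_00
Cofactor C_00 = -4
Want det = 0: -124 + (v - 1) * -4 = 0
  (v - 1) = 124 / -4 = -31
  v = 1 + (-31) = -30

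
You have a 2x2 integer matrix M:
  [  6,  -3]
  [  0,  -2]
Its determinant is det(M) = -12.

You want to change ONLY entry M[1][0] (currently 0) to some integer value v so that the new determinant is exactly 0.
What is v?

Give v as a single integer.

det is linear in entry M[1][0]: det = old_det + (v - 0) * C_10
Cofactor C_10 = 3
Want det = 0: -12 + (v - 0) * 3 = 0
  (v - 0) = 12 / 3 = 4
  v = 0 + (4) = 4

Answer: 4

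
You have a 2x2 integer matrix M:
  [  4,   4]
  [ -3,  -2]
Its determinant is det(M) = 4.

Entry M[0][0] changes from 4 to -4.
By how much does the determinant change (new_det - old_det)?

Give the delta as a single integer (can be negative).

Answer: 16

Derivation:
Cofactor C_00 = -2
Entry delta = -4 - 4 = -8
Det delta = entry_delta * cofactor = -8 * -2 = 16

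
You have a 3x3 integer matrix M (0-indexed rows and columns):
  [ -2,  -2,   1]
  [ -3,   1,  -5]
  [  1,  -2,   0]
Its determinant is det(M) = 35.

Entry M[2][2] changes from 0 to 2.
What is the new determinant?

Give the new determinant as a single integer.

Answer: 19

Derivation:
det is linear in row 2: changing M[2][2] by delta changes det by delta * cofactor(2,2).
Cofactor C_22 = (-1)^(2+2) * minor(2,2) = -8
Entry delta = 2 - 0 = 2
Det delta = 2 * -8 = -16
New det = 35 + -16 = 19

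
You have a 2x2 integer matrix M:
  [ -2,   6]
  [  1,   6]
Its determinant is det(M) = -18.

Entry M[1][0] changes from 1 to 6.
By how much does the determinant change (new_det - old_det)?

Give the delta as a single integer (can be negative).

Cofactor C_10 = -6
Entry delta = 6 - 1 = 5
Det delta = entry_delta * cofactor = 5 * -6 = -30

Answer: -30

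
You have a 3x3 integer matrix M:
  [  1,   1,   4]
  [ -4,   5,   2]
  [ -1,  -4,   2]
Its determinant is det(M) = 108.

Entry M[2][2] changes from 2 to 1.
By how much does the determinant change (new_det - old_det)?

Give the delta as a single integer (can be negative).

Cofactor C_22 = 9
Entry delta = 1 - 2 = -1
Det delta = entry_delta * cofactor = -1 * 9 = -9

Answer: -9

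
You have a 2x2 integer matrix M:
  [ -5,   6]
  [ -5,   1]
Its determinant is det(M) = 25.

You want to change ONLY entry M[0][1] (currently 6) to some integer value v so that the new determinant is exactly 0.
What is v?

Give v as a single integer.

det is linear in entry M[0][1]: det = old_det + (v - 6) * C_01
Cofactor C_01 = 5
Want det = 0: 25 + (v - 6) * 5 = 0
  (v - 6) = -25 / 5 = -5
  v = 6 + (-5) = 1

Answer: 1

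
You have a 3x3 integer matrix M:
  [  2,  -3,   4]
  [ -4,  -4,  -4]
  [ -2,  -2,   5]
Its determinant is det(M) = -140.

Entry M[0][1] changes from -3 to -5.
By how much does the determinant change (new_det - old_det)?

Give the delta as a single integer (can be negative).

Answer: -56

Derivation:
Cofactor C_01 = 28
Entry delta = -5 - -3 = -2
Det delta = entry_delta * cofactor = -2 * 28 = -56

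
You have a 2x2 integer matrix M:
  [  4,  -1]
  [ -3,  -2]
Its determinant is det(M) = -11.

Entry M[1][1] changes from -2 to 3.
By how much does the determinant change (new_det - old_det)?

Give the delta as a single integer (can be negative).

Cofactor C_11 = 4
Entry delta = 3 - -2 = 5
Det delta = entry_delta * cofactor = 5 * 4 = 20

Answer: 20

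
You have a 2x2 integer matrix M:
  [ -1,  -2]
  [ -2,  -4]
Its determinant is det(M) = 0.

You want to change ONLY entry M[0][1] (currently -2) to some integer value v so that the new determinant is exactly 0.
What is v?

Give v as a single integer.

det is linear in entry M[0][1]: det = old_det + (v - -2) * C_01
Cofactor C_01 = 2
Want det = 0: 0 + (v - -2) * 2 = 0
  (v - -2) = 0 / 2 = 0
  v = -2 + (0) = -2

Answer: -2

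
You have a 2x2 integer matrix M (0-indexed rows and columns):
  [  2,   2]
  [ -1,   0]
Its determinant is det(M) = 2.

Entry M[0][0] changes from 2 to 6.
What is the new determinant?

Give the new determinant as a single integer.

Answer: 2

Derivation:
det is linear in row 0: changing M[0][0] by delta changes det by delta * cofactor(0,0).
Cofactor C_00 = (-1)^(0+0) * minor(0,0) = 0
Entry delta = 6 - 2 = 4
Det delta = 4 * 0 = 0
New det = 2 + 0 = 2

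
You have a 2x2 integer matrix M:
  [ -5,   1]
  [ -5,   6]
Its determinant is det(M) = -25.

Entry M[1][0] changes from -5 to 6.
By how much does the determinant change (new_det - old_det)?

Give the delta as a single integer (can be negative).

Cofactor C_10 = -1
Entry delta = 6 - -5 = 11
Det delta = entry_delta * cofactor = 11 * -1 = -11

Answer: -11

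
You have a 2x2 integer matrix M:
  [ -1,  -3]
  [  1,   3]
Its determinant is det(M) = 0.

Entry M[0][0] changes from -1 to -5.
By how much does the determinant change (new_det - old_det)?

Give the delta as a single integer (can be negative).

Cofactor C_00 = 3
Entry delta = -5 - -1 = -4
Det delta = entry_delta * cofactor = -4 * 3 = -12

Answer: -12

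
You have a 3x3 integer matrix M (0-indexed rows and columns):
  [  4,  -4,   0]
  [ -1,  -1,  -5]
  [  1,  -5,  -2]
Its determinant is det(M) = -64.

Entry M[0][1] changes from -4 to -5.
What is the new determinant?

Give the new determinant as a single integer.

Answer: -57

Derivation:
det is linear in row 0: changing M[0][1] by delta changes det by delta * cofactor(0,1).
Cofactor C_01 = (-1)^(0+1) * minor(0,1) = -7
Entry delta = -5 - -4 = -1
Det delta = -1 * -7 = 7
New det = -64 + 7 = -57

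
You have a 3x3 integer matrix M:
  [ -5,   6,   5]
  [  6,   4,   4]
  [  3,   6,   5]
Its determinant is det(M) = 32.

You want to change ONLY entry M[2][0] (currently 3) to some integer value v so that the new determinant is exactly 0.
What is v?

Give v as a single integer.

det is linear in entry M[2][0]: det = old_det + (v - 3) * C_20
Cofactor C_20 = 4
Want det = 0: 32 + (v - 3) * 4 = 0
  (v - 3) = -32 / 4 = -8
  v = 3 + (-8) = -5

Answer: -5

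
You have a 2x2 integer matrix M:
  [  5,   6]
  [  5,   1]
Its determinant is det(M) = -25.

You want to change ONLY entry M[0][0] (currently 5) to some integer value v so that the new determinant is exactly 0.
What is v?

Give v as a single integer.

det is linear in entry M[0][0]: det = old_det + (v - 5) * C_00
Cofactor C_00 = 1
Want det = 0: -25 + (v - 5) * 1 = 0
  (v - 5) = 25 / 1 = 25
  v = 5 + (25) = 30

Answer: 30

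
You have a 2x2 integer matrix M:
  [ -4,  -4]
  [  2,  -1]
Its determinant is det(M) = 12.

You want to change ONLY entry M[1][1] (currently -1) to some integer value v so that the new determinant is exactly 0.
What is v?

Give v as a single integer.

Answer: 2

Derivation:
det is linear in entry M[1][1]: det = old_det + (v - -1) * C_11
Cofactor C_11 = -4
Want det = 0: 12 + (v - -1) * -4 = 0
  (v - -1) = -12 / -4 = 3
  v = -1 + (3) = 2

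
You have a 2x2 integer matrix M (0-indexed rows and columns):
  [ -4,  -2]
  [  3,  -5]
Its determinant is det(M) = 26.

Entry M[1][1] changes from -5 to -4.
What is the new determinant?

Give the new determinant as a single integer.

det is linear in row 1: changing M[1][1] by delta changes det by delta * cofactor(1,1).
Cofactor C_11 = (-1)^(1+1) * minor(1,1) = -4
Entry delta = -4 - -5 = 1
Det delta = 1 * -4 = -4
New det = 26 + -4 = 22

Answer: 22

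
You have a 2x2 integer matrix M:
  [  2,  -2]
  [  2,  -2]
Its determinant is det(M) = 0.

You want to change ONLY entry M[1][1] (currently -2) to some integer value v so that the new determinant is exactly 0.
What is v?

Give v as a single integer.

det is linear in entry M[1][1]: det = old_det + (v - -2) * C_11
Cofactor C_11 = 2
Want det = 0: 0 + (v - -2) * 2 = 0
  (v - -2) = 0 / 2 = 0
  v = -2 + (0) = -2

Answer: -2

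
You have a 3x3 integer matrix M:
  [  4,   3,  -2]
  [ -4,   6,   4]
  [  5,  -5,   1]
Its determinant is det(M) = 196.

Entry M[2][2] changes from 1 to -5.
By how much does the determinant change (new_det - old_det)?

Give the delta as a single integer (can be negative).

Cofactor C_22 = 36
Entry delta = -5 - 1 = -6
Det delta = entry_delta * cofactor = -6 * 36 = -216

Answer: -216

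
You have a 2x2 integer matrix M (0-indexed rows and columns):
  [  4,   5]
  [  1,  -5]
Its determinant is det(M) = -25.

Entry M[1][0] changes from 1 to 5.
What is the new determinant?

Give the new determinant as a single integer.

det is linear in row 1: changing M[1][0] by delta changes det by delta * cofactor(1,0).
Cofactor C_10 = (-1)^(1+0) * minor(1,0) = -5
Entry delta = 5 - 1 = 4
Det delta = 4 * -5 = -20
New det = -25 + -20 = -45

Answer: -45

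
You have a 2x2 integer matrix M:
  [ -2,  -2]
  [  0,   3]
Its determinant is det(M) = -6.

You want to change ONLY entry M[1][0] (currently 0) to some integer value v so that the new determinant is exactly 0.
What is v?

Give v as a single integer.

det is linear in entry M[1][0]: det = old_det + (v - 0) * C_10
Cofactor C_10 = 2
Want det = 0: -6 + (v - 0) * 2 = 0
  (v - 0) = 6 / 2 = 3
  v = 0 + (3) = 3

Answer: 3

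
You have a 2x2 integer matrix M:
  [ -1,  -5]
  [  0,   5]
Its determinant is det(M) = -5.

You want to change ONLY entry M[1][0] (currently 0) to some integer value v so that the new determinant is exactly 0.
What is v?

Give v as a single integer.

Answer: 1

Derivation:
det is linear in entry M[1][0]: det = old_det + (v - 0) * C_10
Cofactor C_10 = 5
Want det = 0: -5 + (v - 0) * 5 = 0
  (v - 0) = 5 / 5 = 1
  v = 0 + (1) = 1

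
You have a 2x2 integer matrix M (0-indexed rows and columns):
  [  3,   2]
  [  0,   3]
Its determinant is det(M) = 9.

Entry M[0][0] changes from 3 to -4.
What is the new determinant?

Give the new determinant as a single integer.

det is linear in row 0: changing M[0][0] by delta changes det by delta * cofactor(0,0).
Cofactor C_00 = (-1)^(0+0) * minor(0,0) = 3
Entry delta = -4 - 3 = -7
Det delta = -7 * 3 = -21
New det = 9 + -21 = -12

Answer: -12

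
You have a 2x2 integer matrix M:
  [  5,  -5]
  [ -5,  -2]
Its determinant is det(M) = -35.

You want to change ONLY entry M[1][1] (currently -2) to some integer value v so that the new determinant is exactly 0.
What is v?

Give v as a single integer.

Answer: 5

Derivation:
det is linear in entry M[1][1]: det = old_det + (v - -2) * C_11
Cofactor C_11 = 5
Want det = 0: -35 + (v - -2) * 5 = 0
  (v - -2) = 35 / 5 = 7
  v = -2 + (7) = 5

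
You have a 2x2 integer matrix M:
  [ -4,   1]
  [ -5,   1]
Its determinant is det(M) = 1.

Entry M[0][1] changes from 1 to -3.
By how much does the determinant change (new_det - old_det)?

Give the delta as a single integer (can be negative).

Cofactor C_01 = 5
Entry delta = -3 - 1 = -4
Det delta = entry_delta * cofactor = -4 * 5 = -20

Answer: -20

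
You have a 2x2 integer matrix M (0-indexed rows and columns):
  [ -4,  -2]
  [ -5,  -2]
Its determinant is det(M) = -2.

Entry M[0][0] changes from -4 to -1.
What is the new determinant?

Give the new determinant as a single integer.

Answer: -8

Derivation:
det is linear in row 0: changing M[0][0] by delta changes det by delta * cofactor(0,0).
Cofactor C_00 = (-1)^(0+0) * minor(0,0) = -2
Entry delta = -1 - -4 = 3
Det delta = 3 * -2 = -6
New det = -2 + -6 = -8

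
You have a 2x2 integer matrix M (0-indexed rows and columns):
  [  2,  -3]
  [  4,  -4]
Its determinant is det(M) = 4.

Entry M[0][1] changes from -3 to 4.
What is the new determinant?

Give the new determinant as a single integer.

det is linear in row 0: changing M[0][1] by delta changes det by delta * cofactor(0,1).
Cofactor C_01 = (-1)^(0+1) * minor(0,1) = -4
Entry delta = 4 - -3 = 7
Det delta = 7 * -4 = -28
New det = 4 + -28 = -24

Answer: -24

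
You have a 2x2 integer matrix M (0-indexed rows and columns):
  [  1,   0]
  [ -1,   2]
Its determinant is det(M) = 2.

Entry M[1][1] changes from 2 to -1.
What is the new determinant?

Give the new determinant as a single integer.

Answer: -1

Derivation:
det is linear in row 1: changing M[1][1] by delta changes det by delta * cofactor(1,1).
Cofactor C_11 = (-1)^(1+1) * minor(1,1) = 1
Entry delta = -1 - 2 = -3
Det delta = -3 * 1 = -3
New det = 2 + -3 = -1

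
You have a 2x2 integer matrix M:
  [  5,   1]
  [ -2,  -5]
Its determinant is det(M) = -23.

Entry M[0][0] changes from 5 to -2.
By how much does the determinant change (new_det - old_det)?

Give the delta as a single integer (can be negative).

Cofactor C_00 = -5
Entry delta = -2 - 5 = -7
Det delta = entry_delta * cofactor = -7 * -5 = 35

Answer: 35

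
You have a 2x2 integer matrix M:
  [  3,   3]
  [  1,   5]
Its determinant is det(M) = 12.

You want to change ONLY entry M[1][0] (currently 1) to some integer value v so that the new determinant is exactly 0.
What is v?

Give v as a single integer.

det is linear in entry M[1][0]: det = old_det + (v - 1) * C_10
Cofactor C_10 = -3
Want det = 0: 12 + (v - 1) * -3 = 0
  (v - 1) = -12 / -3 = 4
  v = 1 + (4) = 5

Answer: 5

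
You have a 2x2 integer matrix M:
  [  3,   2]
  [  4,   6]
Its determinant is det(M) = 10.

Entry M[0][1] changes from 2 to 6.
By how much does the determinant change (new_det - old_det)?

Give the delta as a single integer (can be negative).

Cofactor C_01 = -4
Entry delta = 6 - 2 = 4
Det delta = entry_delta * cofactor = 4 * -4 = -16

Answer: -16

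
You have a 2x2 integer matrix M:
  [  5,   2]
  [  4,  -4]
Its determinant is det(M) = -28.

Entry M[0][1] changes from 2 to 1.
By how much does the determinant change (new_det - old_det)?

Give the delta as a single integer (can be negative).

Answer: 4

Derivation:
Cofactor C_01 = -4
Entry delta = 1 - 2 = -1
Det delta = entry_delta * cofactor = -1 * -4 = 4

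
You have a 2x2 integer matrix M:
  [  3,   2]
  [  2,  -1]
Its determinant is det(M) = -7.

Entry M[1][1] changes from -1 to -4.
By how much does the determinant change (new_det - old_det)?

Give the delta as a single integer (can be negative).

Answer: -9

Derivation:
Cofactor C_11 = 3
Entry delta = -4 - -1 = -3
Det delta = entry_delta * cofactor = -3 * 3 = -9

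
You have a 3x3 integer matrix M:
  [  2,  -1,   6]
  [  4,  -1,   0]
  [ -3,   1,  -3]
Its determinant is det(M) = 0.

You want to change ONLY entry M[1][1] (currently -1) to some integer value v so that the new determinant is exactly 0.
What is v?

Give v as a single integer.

det is linear in entry M[1][1]: det = old_det + (v - -1) * C_11
Cofactor C_11 = 12
Want det = 0: 0 + (v - -1) * 12 = 0
  (v - -1) = 0 / 12 = 0
  v = -1 + (0) = -1

Answer: -1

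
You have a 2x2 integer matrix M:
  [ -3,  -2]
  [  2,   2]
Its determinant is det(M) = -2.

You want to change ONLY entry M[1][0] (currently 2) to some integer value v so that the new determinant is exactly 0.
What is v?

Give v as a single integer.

Answer: 3

Derivation:
det is linear in entry M[1][0]: det = old_det + (v - 2) * C_10
Cofactor C_10 = 2
Want det = 0: -2 + (v - 2) * 2 = 0
  (v - 2) = 2 / 2 = 1
  v = 2 + (1) = 3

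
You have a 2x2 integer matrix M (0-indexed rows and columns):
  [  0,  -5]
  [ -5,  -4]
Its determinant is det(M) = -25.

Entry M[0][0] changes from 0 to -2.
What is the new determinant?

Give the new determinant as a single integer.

det is linear in row 0: changing M[0][0] by delta changes det by delta * cofactor(0,0).
Cofactor C_00 = (-1)^(0+0) * minor(0,0) = -4
Entry delta = -2 - 0 = -2
Det delta = -2 * -4 = 8
New det = -25 + 8 = -17

Answer: -17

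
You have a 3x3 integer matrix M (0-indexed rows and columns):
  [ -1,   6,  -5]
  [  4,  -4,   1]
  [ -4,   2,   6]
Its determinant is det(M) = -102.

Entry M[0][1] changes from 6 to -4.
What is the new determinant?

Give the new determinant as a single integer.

det is linear in row 0: changing M[0][1] by delta changes det by delta * cofactor(0,1).
Cofactor C_01 = (-1)^(0+1) * minor(0,1) = -28
Entry delta = -4 - 6 = -10
Det delta = -10 * -28 = 280
New det = -102 + 280 = 178

Answer: 178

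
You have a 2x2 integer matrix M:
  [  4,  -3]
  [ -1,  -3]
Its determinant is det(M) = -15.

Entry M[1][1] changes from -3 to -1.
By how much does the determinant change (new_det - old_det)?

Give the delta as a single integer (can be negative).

Answer: 8

Derivation:
Cofactor C_11 = 4
Entry delta = -1 - -3 = 2
Det delta = entry_delta * cofactor = 2 * 4 = 8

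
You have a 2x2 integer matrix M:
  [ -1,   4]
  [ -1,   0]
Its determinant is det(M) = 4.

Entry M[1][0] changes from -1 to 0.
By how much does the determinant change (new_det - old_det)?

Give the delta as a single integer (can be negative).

Cofactor C_10 = -4
Entry delta = 0 - -1 = 1
Det delta = entry_delta * cofactor = 1 * -4 = -4

Answer: -4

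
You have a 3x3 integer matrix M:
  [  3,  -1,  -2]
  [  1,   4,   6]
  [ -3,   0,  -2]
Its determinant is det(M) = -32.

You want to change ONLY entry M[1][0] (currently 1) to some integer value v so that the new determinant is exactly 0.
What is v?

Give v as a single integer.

det is linear in entry M[1][0]: det = old_det + (v - 1) * C_10
Cofactor C_10 = -2
Want det = 0: -32 + (v - 1) * -2 = 0
  (v - 1) = 32 / -2 = -16
  v = 1 + (-16) = -15

Answer: -15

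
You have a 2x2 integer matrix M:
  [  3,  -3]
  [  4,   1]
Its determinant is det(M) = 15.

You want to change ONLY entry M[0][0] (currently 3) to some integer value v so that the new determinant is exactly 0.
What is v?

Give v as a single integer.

det is linear in entry M[0][0]: det = old_det + (v - 3) * C_00
Cofactor C_00 = 1
Want det = 0: 15 + (v - 3) * 1 = 0
  (v - 3) = -15 / 1 = -15
  v = 3 + (-15) = -12

Answer: -12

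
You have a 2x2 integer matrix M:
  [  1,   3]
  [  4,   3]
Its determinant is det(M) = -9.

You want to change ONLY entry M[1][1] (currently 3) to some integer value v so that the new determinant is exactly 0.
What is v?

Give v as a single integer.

det is linear in entry M[1][1]: det = old_det + (v - 3) * C_11
Cofactor C_11 = 1
Want det = 0: -9 + (v - 3) * 1 = 0
  (v - 3) = 9 / 1 = 9
  v = 3 + (9) = 12

Answer: 12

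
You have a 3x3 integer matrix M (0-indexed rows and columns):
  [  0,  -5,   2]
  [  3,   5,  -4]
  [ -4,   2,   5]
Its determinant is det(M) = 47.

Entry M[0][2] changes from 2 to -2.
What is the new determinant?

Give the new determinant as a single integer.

det is linear in row 0: changing M[0][2] by delta changes det by delta * cofactor(0,2).
Cofactor C_02 = (-1)^(0+2) * minor(0,2) = 26
Entry delta = -2 - 2 = -4
Det delta = -4 * 26 = -104
New det = 47 + -104 = -57

Answer: -57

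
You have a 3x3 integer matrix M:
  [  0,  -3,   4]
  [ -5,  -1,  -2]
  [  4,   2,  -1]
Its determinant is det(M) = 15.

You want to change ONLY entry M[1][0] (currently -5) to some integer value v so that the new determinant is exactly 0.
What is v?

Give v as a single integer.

Answer: -8

Derivation:
det is linear in entry M[1][0]: det = old_det + (v - -5) * C_10
Cofactor C_10 = 5
Want det = 0: 15 + (v - -5) * 5 = 0
  (v - -5) = -15 / 5 = -3
  v = -5 + (-3) = -8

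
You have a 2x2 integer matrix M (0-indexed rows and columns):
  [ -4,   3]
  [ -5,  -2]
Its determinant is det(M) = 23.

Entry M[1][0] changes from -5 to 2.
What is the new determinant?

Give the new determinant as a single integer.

det is linear in row 1: changing M[1][0] by delta changes det by delta * cofactor(1,0).
Cofactor C_10 = (-1)^(1+0) * minor(1,0) = -3
Entry delta = 2 - -5 = 7
Det delta = 7 * -3 = -21
New det = 23 + -21 = 2

Answer: 2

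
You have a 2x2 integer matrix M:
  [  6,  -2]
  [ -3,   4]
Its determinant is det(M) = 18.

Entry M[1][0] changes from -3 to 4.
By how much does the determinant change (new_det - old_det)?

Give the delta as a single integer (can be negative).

Answer: 14

Derivation:
Cofactor C_10 = 2
Entry delta = 4 - -3 = 7
Det delta = entry_delta * cofactor = 7 * 2 = 14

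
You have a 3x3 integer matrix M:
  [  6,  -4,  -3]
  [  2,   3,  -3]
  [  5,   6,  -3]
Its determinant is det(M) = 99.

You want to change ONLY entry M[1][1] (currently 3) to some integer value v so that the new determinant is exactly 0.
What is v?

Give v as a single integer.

Answer: 36

Derivation:
det is linear in entry M[1][1]: det = old_det + (v - 3) * C_11
Cofactor C_11 = -3
Want det = 0: 99 + (v - 3) * -3 = 0
  (v - 3) = -99 / -3 = 33
  v = 3 + (33) = 36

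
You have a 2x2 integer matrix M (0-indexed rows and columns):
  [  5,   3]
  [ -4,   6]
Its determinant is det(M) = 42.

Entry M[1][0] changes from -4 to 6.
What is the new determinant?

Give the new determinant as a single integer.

det is linear in row 1: changing M[1][0] by delta changes det by delta * cofactor(1,0).
Cofactor C_10 = (-1)^(1+0) * minor(1,0) = -3
Entry delta = 6 - -4 = 10
Det delta = 10 * -3 = -30
New det = 42 + -30 = 12

Answer: 12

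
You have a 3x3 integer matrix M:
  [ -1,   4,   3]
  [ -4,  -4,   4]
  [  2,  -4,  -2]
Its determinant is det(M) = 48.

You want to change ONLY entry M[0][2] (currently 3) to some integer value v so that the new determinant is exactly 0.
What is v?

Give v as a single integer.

det is linear in entry M[0][2]: det = old_det + (v - 3) * C_02
Cofactor C_02 = 24
Want det = 0: 48 + (v - 3) * 24 = 0
  (v - 3) = -48 / 24 = -2
  v = 3 + (-2) = 1

Answer: 1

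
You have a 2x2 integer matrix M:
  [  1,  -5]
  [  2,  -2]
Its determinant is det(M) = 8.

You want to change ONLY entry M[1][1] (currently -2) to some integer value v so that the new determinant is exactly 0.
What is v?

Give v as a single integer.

Answer: -10

Derivation:
det is linear in entry M[1][1]: det = old_det + (v - -2) * C_11
Cofactor C_11 = 1
Want det = 0: 8 + (v - -2) * 1 = 0
  (v - -2) = -8 / 1 = -8
  v = -2 + (-8) = -10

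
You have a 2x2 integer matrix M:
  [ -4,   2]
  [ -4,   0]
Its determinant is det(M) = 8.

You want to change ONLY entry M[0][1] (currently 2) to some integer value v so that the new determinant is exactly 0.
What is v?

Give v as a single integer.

det is linear in entry M[0][1]: det = old_det + (v - 2) * C_01
Cofactor C_01 = 4
Want det = 0: 8 + (v - 2) * 4 = 0
  (v - 2) = -8 / 4 = -2
  v = 2 + (-2) = 0

Answer: 0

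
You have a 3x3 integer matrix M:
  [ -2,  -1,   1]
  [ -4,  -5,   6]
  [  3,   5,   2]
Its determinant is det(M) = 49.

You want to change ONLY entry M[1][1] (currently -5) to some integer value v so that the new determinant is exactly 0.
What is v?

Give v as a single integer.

det is linear in entry M[1][1]: det = old_det + (v - -5) * C_11
Cofactor C_11 = -7
Want det = 0: 49 + (v - -5) * -7 = 0
  (v - -5) = -49 / -7 = 7
  v = -5 + (7) = 2

Answer: 2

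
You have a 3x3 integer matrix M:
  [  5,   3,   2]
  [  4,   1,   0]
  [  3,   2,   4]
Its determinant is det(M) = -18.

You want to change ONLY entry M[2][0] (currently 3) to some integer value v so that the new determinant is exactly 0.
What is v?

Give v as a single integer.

Answer: -6

Derivation:
det is linear in entry M[2][0]: det = old_det + (v - 3) * C_20
Cofactor C_20 = -2
Want det = 0: -18 + (v - 3) * -2 = 0
  (v - 3) = 18 / -2 = -9
  v = 3 + (-9) = -6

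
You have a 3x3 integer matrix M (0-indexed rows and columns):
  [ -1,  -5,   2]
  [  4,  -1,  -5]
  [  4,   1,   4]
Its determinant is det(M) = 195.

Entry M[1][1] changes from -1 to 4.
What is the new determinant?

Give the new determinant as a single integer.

det is linear in row 1: changing M[1][1] by delta changes det by delta * cofactor(1,1).
Cofactor C_11 = (-1)^(1+1) * minor(1,1) = -12
Entry delta = 4 - -1 = 5
Det delta = 5 * -12 = -60
New det = 195 + -60 = 135

Answer: 135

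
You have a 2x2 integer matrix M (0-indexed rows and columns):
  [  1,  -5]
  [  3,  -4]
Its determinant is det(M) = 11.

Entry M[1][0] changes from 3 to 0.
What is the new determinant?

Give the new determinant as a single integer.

Answer: -4

Derivation:
det is linear in row 1: changing M[1][0] by delta changes det by delta * cofactor(1,0).
Cofactor C_10 = (-1)^(1+0) * minor(1,0) = 5
Entry delta = 0 - 3 = -3
Det delta = -3 * 5 = -15
New det = 11 + -15 = -4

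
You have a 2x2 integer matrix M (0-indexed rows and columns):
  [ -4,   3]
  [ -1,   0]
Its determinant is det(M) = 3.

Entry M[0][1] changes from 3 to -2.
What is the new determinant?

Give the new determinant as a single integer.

Answer: -2

Derivation:
det is linear in row 0: changing M[0][1] by delta changes det by delta * cofactor(0,1).
Cofactor C_01 = (-1)^(0+1) * minor(0,1) = 1
Entry delta = -2 - 3 = -5
Det delta = -5 * 1 = -5
New det = 3 + -5 = -2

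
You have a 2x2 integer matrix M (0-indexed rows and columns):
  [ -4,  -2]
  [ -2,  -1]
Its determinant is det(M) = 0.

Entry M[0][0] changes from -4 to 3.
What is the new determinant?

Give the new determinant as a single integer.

Answer: -7

Derivation:
det is linear in row 0: changing M[0][0] by delta changes det by delta * cofactor(0,0).
Cofactor C_00 = (-1)^(0+0) * minor(0,0) = -1
Entry delta = 3 - -4 = 7
Det delta = 7 * -1 = -7
New det = 0 + -7 = -7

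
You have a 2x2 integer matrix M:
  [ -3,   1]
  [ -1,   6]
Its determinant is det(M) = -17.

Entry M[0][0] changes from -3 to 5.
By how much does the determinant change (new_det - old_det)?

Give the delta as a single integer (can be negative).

Answer: 48

Derivation:
Cofactor C_00 = 6
Entry delta = 5 - -3 = 8
Det delta = entry_delta * cofactor = 8 * 6 = 48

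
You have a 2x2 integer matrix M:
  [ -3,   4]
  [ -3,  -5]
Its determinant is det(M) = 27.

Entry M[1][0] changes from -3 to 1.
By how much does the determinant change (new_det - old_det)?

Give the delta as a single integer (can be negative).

Cofactor C_10 = -4
Entry delta = 1 - -3 = 4
Det delta = entry_delta * cofactor = 4 * -4 = -16

Answer: -16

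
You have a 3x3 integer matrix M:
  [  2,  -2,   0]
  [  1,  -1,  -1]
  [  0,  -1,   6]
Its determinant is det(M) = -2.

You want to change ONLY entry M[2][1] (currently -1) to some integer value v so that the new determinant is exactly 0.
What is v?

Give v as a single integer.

det is linear in entry M[2][1]: det = old_det + (v - -1) * C_21
Cofactor C_21 = 2
Want det = 0: -2 + (v - -1) * 2 = 0
  (v - -1) = 2 / 2 = 1
  v = -1 + (1) = 0

Answer: 0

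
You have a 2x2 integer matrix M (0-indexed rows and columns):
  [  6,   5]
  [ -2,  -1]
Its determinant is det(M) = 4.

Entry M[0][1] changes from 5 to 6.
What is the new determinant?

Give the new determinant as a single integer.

det is linear in row 0: changing M[0][1] by delta changes det by delta * cofactor(0,1).
Cofactor C_01 = (-1)^(0+1) * minor(0,1) = 2
Entry delta = 6 - 5 = 1
Det delta = 1 * 2 = 2
New det = 4 + 2 = 6

Answer: 6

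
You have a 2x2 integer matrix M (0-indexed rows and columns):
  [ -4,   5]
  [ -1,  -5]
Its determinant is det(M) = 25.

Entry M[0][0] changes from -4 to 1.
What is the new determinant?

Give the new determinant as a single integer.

Answer: 0

Derivation:
det is linear in row 0: changing M[0][0] by delta changes det by delta * cofactor(0,0).
Cofactor C_00 = (-1)^(0+0) * minor(0,0) = -5
Entry delta = 1 - -4 = 5
Det delta = 5 * -5 = -25
New det = 25 + -25 = 0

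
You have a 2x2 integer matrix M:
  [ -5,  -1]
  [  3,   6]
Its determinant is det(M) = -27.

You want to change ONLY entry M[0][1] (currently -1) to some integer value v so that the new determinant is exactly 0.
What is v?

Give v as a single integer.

det is linear in entry M[0][1]: det = old_det + (v - -1) * C_01
Cofactor C_01 = -3
Want det = 0: -27 + (v - -1) * -3 = 0
  (v - -1) = 27 / -3 = -9
  v = -1 + (-9) = -10

Answer: -10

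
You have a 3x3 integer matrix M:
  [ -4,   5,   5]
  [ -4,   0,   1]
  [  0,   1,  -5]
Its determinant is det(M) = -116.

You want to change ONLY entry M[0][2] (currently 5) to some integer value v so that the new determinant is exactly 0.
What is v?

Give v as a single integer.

Answer: -24

Derivation:
det is linear in entry M[0][2]: det = old_det + (v - 5) * C_02
Cofactor C_02 = -4
Want det = 0: -116 + (v - 5) * -4 = 0
  (v - 5) = 116 / -4 = -29
  v = 5 + (-29) = -24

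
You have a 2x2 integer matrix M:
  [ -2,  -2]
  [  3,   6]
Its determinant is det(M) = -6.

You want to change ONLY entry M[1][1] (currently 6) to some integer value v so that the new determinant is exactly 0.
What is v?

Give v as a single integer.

det is linear in entry M[1][1]: det = old_det + (v - 6) * C_11
Cofactor C_11 = -2
Want det = 0: -6 + (v - 6) * -2 = 0
  (v - 6) = 6 / -2 = -3
  v = 6 + (-3) = 3

Answer: 3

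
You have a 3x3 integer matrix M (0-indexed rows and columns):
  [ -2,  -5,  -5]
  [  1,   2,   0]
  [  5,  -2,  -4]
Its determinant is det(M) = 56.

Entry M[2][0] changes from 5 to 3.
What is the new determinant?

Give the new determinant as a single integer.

Answer: 36

Derivation:
det is linear in row 2: changing M[2][0] by delta changes det by delta * cofactor(2,0).
Cofactor C_20 = (-1)^(2+0) * minor(2,0) = 10
Entry delta = 3 - 5 = -2
Det delta = -2 * 10 = -20
New det = 56 + -20 = 36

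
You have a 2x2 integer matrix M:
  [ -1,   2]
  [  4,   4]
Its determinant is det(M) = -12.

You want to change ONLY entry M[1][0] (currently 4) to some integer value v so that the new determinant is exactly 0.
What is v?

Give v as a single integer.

det is linear in entry M[1][0]: det = old_det + (v - 4) * C_10
Cofactor C_10 = -2
Want det = 0: -12 + (v - 4) * -2 = 0
  (v - 4) = 12 / -2 = -6
  v = 4 + (-6) = -2

Answer: -2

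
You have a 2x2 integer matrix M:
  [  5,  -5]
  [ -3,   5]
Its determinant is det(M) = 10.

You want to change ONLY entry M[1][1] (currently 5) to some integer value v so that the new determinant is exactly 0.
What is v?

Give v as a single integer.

det is linear in entry M[1][1]: det = old_det + (v - 5) * C_11
Cofactor C_11 = 5
Want det = 0: 10 + (v - 5) * 5 = 0
  (v - 5) = -10 / 5 = -2
  v = 5 + (-2) = 3

Answer: 3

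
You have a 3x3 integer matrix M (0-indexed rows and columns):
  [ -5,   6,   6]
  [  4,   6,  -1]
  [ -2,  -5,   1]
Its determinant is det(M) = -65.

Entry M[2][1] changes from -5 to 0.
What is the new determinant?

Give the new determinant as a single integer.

det is linear in row 2: changing M[2][1] by delta changes det by delta * cofactor(2,1).
Cofactor C_21 = (-1)^(2+1) * minor(2,1) = 19
Entry delta = 0 - -5 = 5
Det delta = 5 * 19 = 95
New det = -65 + 95 = 30

Answer: 30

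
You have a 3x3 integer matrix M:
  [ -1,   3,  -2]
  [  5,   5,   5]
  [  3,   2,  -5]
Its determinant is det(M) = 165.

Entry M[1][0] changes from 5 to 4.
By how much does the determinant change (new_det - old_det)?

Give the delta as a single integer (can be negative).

Cofactor C_10 = 11
Entry delta = 4 - 5 = -1
Det delta = entry_delta * cofactor = -1 * 11 = -11

Answer: -11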